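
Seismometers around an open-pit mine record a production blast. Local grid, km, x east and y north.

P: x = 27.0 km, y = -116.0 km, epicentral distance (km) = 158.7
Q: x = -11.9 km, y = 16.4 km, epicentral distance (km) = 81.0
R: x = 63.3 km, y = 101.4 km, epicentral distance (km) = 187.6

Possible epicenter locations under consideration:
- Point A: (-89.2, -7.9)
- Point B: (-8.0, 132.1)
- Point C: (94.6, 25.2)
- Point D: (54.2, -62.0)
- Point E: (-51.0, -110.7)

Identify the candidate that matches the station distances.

Point A

For each candidate, compare |candidate − station| to the reported distance:
Point A: residuals P 0.0, Q 0.0, R 0.0 → max 0.0 km
Point B: residuals P 91.9, Q 34.8, R 110.0 → max 110.0 km
Point C: residuals P 2.2, Q 25.9, R 105.2 → max 105.2 km
Point D: residuals P 98.2, Q 21.5, R 23.9 → max 98.2 km
Point E: residuals P 80.5, Q 52.0, R 53.3 → max 80.5 km
Only Point A has all residuals ≈ 0.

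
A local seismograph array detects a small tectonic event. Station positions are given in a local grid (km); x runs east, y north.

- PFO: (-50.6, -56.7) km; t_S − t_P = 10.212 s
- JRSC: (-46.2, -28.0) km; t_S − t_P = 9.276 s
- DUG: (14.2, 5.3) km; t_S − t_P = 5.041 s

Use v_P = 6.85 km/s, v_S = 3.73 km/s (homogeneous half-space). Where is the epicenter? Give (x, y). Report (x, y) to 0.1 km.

Distance from S−P lag: d = Δt · v_P v_S / (v_P − v_S) = Δt · (6.85·3.73)/(6.85−3.73) ≈ 8.1893·Δt.
So d_PFO = 83.63, d_JRSC = 75.96, d_DUG = 41.28 km.
Circle about each station: (x + 50.6)² + (y + 56.7)² = 83.63²; (x + 46.2)² + (y + 28.0)² = 75.96²; (x − 14.2)² + (y − 5.3)² = 41.28².
Subtracting pairs of circle equations eliminates x²+y² and gives linear equations (the radical axes):
8.8 x + 57.4 y = -1632.75
129.6 x + 124.0 y = -255.58
Solving the 2×2 system: x ≈ 29.6, y ≈ -33.0 km.
Check against PFO (with the unrounded x, y): √((x + 50.6)²+(y + 56.7)²) = 83.62 ≈ 83.63 km. ✓

x ≈ 29.6 km, y ≈ -33.0 km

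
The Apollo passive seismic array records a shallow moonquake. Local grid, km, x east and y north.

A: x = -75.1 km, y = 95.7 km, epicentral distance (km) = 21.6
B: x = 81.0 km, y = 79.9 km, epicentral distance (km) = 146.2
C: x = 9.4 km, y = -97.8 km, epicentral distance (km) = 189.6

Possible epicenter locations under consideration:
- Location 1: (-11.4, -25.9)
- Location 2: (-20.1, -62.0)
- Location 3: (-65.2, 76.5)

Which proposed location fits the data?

Location 3

For each candidate, compare |candidate − station| to the reported distance:
Location 1: residuals A 115.7, B 5.7, C 114.8 → max 115.7 km
Location 2: residuals A 145.4, B 28.0, C 143.2 → max 145.4 km
Location 3: residuals A 0.0, B 0.0, C 0.0 → max 0.0 km
Only Location 3 has all residuals ≈ 0.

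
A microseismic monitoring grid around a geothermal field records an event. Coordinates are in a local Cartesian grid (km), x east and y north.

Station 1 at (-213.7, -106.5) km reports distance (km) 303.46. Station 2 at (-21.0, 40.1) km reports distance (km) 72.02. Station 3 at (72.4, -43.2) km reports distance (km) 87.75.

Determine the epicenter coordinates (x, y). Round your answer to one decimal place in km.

Circle about each station: (x + 213.7)² + (y + 106.5)² = 303.46²; (x + 21.0)² + (y − 40.1)² = 72.02²; (x − 72.4)² + (y + 43.2)² = 87.75².
Subtracting the Station 1 equation from the Station 2 and Station 3 equations removes the quadratic terms:
385.4 x + 293.2 y = 31940.16
572.2 x + 126.6 y = 34485.97
Solving the 2×2 system: x ≈ 51.0, y ≈ 41.9 km.

x ≈ 51.0 km, y ≈ 41.9 km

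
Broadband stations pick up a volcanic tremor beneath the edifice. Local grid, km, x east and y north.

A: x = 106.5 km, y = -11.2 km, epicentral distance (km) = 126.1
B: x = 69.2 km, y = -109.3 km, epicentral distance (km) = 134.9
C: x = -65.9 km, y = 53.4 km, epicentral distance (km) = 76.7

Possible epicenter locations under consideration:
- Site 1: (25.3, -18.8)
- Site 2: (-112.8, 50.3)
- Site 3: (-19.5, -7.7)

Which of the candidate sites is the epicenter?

Site 3

For each candidate, compare |candidate − station| to the reported distance:
Site 1: residuals A 44.5, B 34.3, C 39.6 → max 44.5 km
Site 2: residuals A 101.7, B 107.2, C 29.7 → max 107.2 km
Site 3: residuals A 0.1, B 0.0, C 0.0 → max 0.1 km
Only Site 3 has all residuals ≈ 0.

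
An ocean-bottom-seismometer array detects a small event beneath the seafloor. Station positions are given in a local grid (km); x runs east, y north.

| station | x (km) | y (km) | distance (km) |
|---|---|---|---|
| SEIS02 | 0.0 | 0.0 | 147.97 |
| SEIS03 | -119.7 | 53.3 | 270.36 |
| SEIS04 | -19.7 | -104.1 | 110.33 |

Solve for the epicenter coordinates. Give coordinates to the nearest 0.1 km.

Circle about each station: x² + y² = 147.97²; (x + 119.7)² + (y − 53.3)² = 270.36²; (x + 19.7)² + (y + 104.1)² = 110.33².
Subtracting pairs of circle equations eliminates x²+y² and gives linear equations (the radical axes):
-239.4 x + 106.6 y = -34030.43
-39.4 x − 208.2 y = 20947.31
Solving the 2×2 system: x ≈ 89.8, y ≈ -117.6 km.
Check against SEIS02 (with the unrounded x, y): √(x²+y²) = 147.96 ≈ 147.97 km. ✓

(89.8, -117.6)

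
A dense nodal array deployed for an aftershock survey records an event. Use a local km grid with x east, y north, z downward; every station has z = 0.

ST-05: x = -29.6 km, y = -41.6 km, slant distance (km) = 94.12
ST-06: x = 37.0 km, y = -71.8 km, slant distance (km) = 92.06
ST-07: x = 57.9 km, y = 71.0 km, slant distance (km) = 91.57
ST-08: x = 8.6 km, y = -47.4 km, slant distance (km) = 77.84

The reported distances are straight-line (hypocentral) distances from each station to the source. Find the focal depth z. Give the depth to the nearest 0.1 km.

54.9 km

Each station gives a sphere (x−x_i)² + (y−y_i)² + z² = d_i² (stations at z=0).
Subtracting the ST-05 sphere from ST-06 and ST-07: z² cancels, leaving linear equations in x and y:
133.2 x − 60.4 y = 4301.05
175.0 x + 225.2 y = 6260.20
Solving: x ≈ 33.198, y ≈ 2.001 km (keep extra digits for the depth step; rounded: 33.2, 2.0).
Then from the ST-05 sphere: z² = 94.12² − (x + 29.6)² − (y + 41.6)² with x = 33.198, y = 2.001, so z ≈ 54.899 ≈ 54.9 km.
Check against ST-08 (with the unrounded solution): distance 77.84 ≈ 77.84 km. ✓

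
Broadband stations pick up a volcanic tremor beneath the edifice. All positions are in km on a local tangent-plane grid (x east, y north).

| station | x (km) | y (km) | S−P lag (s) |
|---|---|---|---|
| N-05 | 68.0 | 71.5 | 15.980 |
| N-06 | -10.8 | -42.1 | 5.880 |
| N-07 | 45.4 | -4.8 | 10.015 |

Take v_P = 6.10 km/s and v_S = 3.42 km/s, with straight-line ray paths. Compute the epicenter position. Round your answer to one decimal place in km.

Distance from S−P lag: d = Δt · v_P v_S / (v_P − v_S) = Δt · (6.10·3.42)/(6.10−3.42) ≈ 7.7843·Δt.
So d_N-05 = 124.39, d_N-06 = 45.77, d_N-07 = 77.96 km.
Circle about each station: (x − 68.0)² + (y − 71.5)² = 124.39²; (x + 10.8)² + (y + 42.1)² = 45.77²; (x − 45.4)² + (y + 4.8)² = 77.96².
Subtracting the N-05 equation from the N-06 and N-07 equations removes the quadratic terms:
-157.6 x − 227.2 y = 5530.78
-45.2 x − 152.6 y = 1743.06
Solving the 2×2 system: x ≈ -32.5, y ≈ -1.8 km.
Check against N-05 (with the unrounded x, y): √((x − 68.0)²+(y − 71.5)²) = 124.39 ≈ 124.39 km. ✓

x ≈ -32.5 km, y ≈ -1.8 km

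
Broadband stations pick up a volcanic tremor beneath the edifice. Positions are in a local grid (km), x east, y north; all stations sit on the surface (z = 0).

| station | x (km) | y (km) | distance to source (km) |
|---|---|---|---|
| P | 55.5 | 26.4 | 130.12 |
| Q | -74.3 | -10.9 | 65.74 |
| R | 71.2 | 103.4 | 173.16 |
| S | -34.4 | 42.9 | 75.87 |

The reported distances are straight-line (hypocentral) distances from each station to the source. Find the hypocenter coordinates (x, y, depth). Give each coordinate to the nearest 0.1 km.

Each station gives a sphere (x−x_i)² + (y−y_i)² + z² = d_i² (stations at z=0).
Subtracting the P sphere from Q and R: z² cancels, leaving linear equations in x and y:
-259.6 x − 74.6 y = 14471.56
31.4 x + 154.0 y = -1069.38
Solving: x ≈ -57.095, y ≈ 4.698 km (keep extra digits for the depth step; rounded: -57.1, 4.7).
Then from the P sphere: z² = 130.12² − (x − 55.5)² − (y − 26.4)² with x = -57.095, y = 4.698, so z ≈ 61.503 ≈ 61.5 km.
Check against S (with the unrounded solution): distance 75.87 ≈ 75.87 km. ✓

(-57.1, 4.7, 61.5)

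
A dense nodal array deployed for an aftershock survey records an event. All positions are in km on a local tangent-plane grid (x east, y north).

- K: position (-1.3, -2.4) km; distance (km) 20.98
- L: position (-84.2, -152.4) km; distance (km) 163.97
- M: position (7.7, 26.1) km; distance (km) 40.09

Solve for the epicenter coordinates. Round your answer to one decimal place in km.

Circle about each station: (x + 1.3)² + (y + 2.4)² = 20.98²; (x + 84.2)² + (y + 152.4)² = 163.97²; (x − 7.7)² + (y − 26.1)² = 40.09².
Subtracting the K equation from the L and M equations removes the quadratic terms:
-165.8 x − 300.0 y = 3861.95
18.0 x + 57.0 y = -434.00
Solving the 2×2 system: x ≈ -22.2, y ≈ -0.6 km.
Check against K (with the unrounded x, y): √((x + 1.3)²+(y + 2.4)²) = 20.98 ≈ 20.98 km. ✓

(-22.2, -0.6)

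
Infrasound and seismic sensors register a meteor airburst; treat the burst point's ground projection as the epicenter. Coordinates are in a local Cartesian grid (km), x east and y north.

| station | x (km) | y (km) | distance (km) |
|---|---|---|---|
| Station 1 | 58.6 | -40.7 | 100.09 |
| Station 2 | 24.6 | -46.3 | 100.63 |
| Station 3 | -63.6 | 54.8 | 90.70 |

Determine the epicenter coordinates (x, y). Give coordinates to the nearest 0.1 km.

x ≈ 27.1 km, y ≈ 54.3 km

Circle about each station: (x − 58.6)² + (y + 40.7)² = 100.09²; (x − 24.6)² + (y + 46.3)² = 100.63²; (x + 63.6)² + (y − 54.8)² = 90.70².
Subtracting the Station 1 equation from the Station 2 and Station 3 equations removes the quadratic terms:
-68.0 x − 11.2 y = -2449.99
-244.4 x + 191.0 y = 3749.07
Solving the 2×2 system: x ≈ 27.1, y ≈ 54.3 km.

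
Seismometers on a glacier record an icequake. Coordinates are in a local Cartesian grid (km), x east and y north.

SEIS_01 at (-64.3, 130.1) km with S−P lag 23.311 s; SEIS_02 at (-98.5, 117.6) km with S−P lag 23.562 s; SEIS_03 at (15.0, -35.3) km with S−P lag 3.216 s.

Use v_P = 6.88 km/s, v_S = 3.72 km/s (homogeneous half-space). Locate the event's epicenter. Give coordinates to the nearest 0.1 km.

x ≈ -6.7 km, y ≈ -49.7 km

Distance from S−P lag: d = Δt · v_P v_S / (v_P − v_S) = Δt · (6.88·3.72)/(6.88−3.72) ≈ 8.0992·Δt.
So d_SEIS_01 = 188.80, d_SEIS_02 = 190.83, d_SEIS_03 = 26.05 km.
Circle about each station: (x + 64.3)² + (y − 130.1)² = 188.80²; (x + 98.5)² + (y − 117.6)² = 190.83²; (x − 15.0)² + (y + 35.3)² = 26.05².
Subtracting pairs of circle equations eliminates x²+y² and gives linear equations (the radical axes):
-68.4 x − 25.0 y = 1700.86
158.6 x − 330.8 y = 15377.43
Solving the 2×2 system: x ≈ -6.7, y ≈ -49.7 km.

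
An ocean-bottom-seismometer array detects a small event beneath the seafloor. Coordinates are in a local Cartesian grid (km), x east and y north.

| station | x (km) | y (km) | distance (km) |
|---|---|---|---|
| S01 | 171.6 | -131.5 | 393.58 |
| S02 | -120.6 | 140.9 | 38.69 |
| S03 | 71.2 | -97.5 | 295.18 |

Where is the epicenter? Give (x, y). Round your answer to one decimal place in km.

-140.8 km east, 107.9 km north

Circle about each station: (x − 171.6)² + (y + 131.5)² = 393.58²; (x + 120.6)² + (y − 140.9)² = 38.69²; (x − 71.2)² + (y + 97.5)² = 295.18².
Subtracting pairs of circle equations eliminates x²+y² and gives linear equations (the radical axes):
-584.4 x + 544.8 y = 141066.66
-200.8 x + 68.0 y = 35610.86
Solving the 2×2 system: x ≈ -140.8, y ≈ 107.9 km.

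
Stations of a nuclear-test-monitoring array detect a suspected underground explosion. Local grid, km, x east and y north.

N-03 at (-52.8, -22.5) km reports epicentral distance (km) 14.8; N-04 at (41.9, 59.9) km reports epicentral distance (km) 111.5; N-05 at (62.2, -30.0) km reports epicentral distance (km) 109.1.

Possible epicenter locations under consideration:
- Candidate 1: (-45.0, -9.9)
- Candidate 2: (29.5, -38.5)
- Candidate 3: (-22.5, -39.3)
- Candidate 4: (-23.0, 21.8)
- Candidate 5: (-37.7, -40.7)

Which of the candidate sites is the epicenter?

For each candidate, compare |candidate − station| to the reported distance:
Candidate 1: residuals N-03 0.0, N-04 0.0, N-05 0.0 → max 0.0 km
Candidate 2: residuals N-03 69.0, N-04 12.3, N-05 75.3 → max 75.3 km
Candidate 3: residuals N-03 19.8, N-04 6.8, N-05 23.9 → max 23.9 km
Candidate 4: residuals N-03 38.6, N-04 36.2, N-05 9.4 → max 38.6 km
Candidate 5: residuals N-03 8.8, N-04 16.8, N-05 8.6 → max 16.8 km
Only Candidate 1 has all residuals ≈ 0.

Candidate 1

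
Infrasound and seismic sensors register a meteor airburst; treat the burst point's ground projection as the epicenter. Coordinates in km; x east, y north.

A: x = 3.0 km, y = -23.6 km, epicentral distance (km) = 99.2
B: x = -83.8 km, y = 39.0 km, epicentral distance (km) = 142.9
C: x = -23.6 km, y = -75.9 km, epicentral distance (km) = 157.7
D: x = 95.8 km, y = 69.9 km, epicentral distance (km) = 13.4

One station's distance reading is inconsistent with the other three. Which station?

D

Solve using three stations at a time. Using A, B, C (subtract circle equations pairwise → linear system) gives (x, y) ≈ (57.8, 59.3).
Distances from that point to each station vs reported:
  A: calculated 99.4 vs reported 99.2 → residual 0.2 km
  B: calculated 143.0 vs reported 142.9 → residual 0.1 km
  C: calculated 157.8 vs reported 157.7 → residual 0.1 km
  D: calculated 39.5 vs reported 13.4 → residual 26.1 km
A, B, C are mutually consistent (residuals ≈ 0); D is off by 26.1 km.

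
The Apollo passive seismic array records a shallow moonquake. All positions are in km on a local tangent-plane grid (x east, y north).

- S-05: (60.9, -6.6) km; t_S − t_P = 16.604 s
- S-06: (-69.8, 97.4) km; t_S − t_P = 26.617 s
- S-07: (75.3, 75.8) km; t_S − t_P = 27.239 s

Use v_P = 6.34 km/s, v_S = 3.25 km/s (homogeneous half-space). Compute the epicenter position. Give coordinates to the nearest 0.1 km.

Distance from S−P lag: d = Δt · v_P v_S / (v_P − v_S) = Δt · (6.34·3.25)/(6.34−3.25) ≈ 6.6683·Δt.
So d_S-05 = 110.72, d_S-06 = 177.49, d_S-07 = 181.64 km.
Circle about each station: (x − 60.9)² + (y + 6.6)² = 110.72²; (x + 69.8)² + (y − 97.4)² = 177.49²; (x − 75.3)² + (y − 75.8)² = 181.64².
Subtracting pairs of circle equations eliminates x²+y² and gives linear equations (the radical axes):
-261.4 x + 208.0 y = -8637.35
28.8 x + 164.8 y = -13070.81
Solving the 2×2 system: x ≈ -26.4, y ≈ -74.7 km.
Check against S-05 (with the unrounded x, y): √((x − 60.9)²+(y + 6.6)²) = 110.72 ≈ 110.72 km. ✓

x ≈ -26.4 km, y ≈ -74.7 km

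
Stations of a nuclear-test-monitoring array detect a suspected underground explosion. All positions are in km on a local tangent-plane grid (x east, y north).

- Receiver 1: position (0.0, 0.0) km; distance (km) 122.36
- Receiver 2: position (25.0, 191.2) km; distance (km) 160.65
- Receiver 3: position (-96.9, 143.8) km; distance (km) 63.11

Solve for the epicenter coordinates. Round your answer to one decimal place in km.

-91.8 km east, 80.9 km north

Circle about each station: x² + y² = 122.36²; (x − 25.0)² + (y − 191.2)² = 160.65²; (x + 96.9)² + (y − 143.8)² = 63.11².
Subtracting pairs of circle equations eliminates x²+y² and gives linear equations (the radical axes):
50.0 x + 382.4 y = 26345.99
-193.8 x + 287.6 y = 41057.15
Solving the 2×2 system: x ≈ -91.8, y ≈ 80.9 km.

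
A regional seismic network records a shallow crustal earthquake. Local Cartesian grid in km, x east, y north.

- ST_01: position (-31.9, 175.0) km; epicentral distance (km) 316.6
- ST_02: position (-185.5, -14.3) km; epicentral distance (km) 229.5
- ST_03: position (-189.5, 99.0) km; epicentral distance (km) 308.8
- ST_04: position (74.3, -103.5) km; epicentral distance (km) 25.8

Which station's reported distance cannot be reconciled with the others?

Solve using three stations at a time. Using ST_01, ST_02, ST_03 (subtract circle equations pairwise → linear system) gives (x, y) ≈ (7.0, -139.2).
Distances from that point to each station vs reported:
  ST_01: calculated 316.6 vs reported 316.6 → residual 0.0 km
  ST_02: calculated 229.4 vs reported 229.5 → residual 0.1 km
  ST_03: calculated 308.8 vs reported 308.8 → residual 0.0 km
  ST_04: calculated 76.2 vs reported 25.8 → residual 50.4 km
ST_01, ST_02, ST_03 are mutually consistent (residuals ≈ 0); ST_04 is off by 50.4 km.

ST_04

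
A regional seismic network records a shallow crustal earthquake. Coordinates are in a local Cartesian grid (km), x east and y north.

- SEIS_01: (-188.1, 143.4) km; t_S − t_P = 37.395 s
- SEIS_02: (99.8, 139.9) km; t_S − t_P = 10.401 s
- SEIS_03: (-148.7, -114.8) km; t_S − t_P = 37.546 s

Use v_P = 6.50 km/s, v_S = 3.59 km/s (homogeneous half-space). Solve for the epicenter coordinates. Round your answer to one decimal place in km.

(98.9, 56.5)

Distance from S−P lag: d = Δt · v_P v_S / (v_P − v_S) = Δt · (6.50·3.59)/(6.50−3.59) ≈ 8.0189·Δt.
So d_SEIS_01 = 299.87, d_SEIS_02 = 83.40, d_SEIS_03 = 301.08 km.
Circle about each station: (x + 188.1)² + (y − 143.4)² = 299.87²; (x − 99.8)² + (y − 139.9)² = 83.40²; (x + 148.7)² + (y + 114.8)² = 301.08².
Subtracting the SEIS_01 equation from the SEIS_02 and SEIS_03 equations removes the quadratic terms:
575.8 x − 7.0 y = 56553.34
78.8 x − 516.4 y = -21381.59
Solving the 2×2 system: x ≈ 98.9, y ≈ 56.5 km.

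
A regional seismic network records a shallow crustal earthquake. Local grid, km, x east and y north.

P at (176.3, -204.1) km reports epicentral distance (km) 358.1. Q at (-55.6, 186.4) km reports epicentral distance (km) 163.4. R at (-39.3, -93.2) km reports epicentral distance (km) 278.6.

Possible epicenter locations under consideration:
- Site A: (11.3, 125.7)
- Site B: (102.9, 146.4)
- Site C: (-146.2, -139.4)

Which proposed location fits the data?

For each candidate, compare |candidate − station| to the reported distance:
Site A: residuals P 10.7, Q 73.1, R 53.9 → max 73.1 km
Site B: residuals P 0.0, Q 0.1, R 0.0 → max 0.1 km
Site C: residuals P 29.2, Q 174.8, R 162.1 → max 174.8 km
Only Site B has all residuals ≈ 0.

Site B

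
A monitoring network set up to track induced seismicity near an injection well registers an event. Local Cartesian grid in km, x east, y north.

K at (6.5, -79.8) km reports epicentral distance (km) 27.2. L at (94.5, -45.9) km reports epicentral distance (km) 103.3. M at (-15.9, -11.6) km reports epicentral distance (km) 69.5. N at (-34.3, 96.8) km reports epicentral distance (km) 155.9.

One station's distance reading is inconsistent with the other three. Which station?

M

Solve using three stations at a time. Using K, L, N (subtract circle equations pairwise → linear system) gives (x, y) ≈ (-8.2, -56.9).
Distances from that point to each station vs reported:
  K: calculated 27.2 vs reported 27.2 → residual 0.0 km
  L: calculated 103.3 vs reported 103.3 → residual 0.0 km
  M: calculated 46.0 vs reported 69.5 → residual 23.5 km
  N: calculated 155.9 vs reported 155.9 → residual 0.0 km
K, L, N are mutually consistent (residuals ≈ 0); M is off by 23.5 km.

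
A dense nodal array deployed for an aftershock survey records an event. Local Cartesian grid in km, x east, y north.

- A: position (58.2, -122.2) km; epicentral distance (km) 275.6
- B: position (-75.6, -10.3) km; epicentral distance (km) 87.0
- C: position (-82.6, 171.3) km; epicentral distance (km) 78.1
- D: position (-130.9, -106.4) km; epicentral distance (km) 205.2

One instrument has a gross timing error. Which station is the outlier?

Solve using three stations at a time. Using A, C, D (subtract circle equations pairwise → linear system) gives (x, y) ≈ (-108.1, 97.5).
Distances from that point to each station vs reported:
  A: calculated 275.6 vs reported 275.6 → residual 0.0 km
  B: calculated 112.6 vs reported 87.0 → residual 25.6 km
  C: calculated 78.1 vs reported 78.1 → residual 0.0 km
  D: calculated 205.2 vs reported 205.2 → residual 0.0 km
A, C, D are mutually consistent (residuals ≈ 0); B is off by 25.6 km.

B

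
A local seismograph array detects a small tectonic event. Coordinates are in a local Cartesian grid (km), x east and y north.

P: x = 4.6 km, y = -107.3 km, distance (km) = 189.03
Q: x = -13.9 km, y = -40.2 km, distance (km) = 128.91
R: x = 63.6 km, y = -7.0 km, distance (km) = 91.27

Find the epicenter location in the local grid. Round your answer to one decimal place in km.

34.2 km east, 79.4 km north

Circle about each station: (x − 4.6)² + (y + 107.3)² = 189.03²; (x + 13.9)² + (y + 40.2)² = 128.91²; (x − 63.6)² + (y + 7.0)² = 91.27².
Subtracting the P equation from the Q and R equations removes the quadratic terms:
-37.0 x + 134.2 y = 9389.35
118.0 x + 200.6 y = 19961.64
Solving the 2×2 system: x ≈ 34.2, y ≈ 79.4 km.
Check against P (with the unrounded x, y): √((x − 4.6)²+(y + 107.3)²) = 189.03 ≈ 189.03 km. ✓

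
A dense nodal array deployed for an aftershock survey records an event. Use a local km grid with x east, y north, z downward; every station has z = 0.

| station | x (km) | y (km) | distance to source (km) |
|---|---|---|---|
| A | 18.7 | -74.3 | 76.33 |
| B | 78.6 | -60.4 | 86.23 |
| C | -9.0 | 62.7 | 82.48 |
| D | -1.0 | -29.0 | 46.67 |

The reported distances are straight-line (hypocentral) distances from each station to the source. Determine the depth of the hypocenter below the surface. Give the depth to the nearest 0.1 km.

34.2 km

Each station gives a sphere (x−x_i)² + (y−y_i)² + z² = d_i² (stations at z=0).
Subtracting the A sphere from B and C: z² cancels, leaving linear equations in x and y:
119.8 x + 27.8 y = 2346.60
-55.4 x + 274.0 y = -2834.57
Solving: x ≈ 21.003, y ≈ -6.099 km (keep extra digits for the depth step; rounded: 21.0, -6.1).
Then from the A sphere: z² = 76.33² − (x − 18.7)² − (y + 74.3)² with x = 21.003, y = -6.099, so z ≈ 34.199 ≈ 34.2 km.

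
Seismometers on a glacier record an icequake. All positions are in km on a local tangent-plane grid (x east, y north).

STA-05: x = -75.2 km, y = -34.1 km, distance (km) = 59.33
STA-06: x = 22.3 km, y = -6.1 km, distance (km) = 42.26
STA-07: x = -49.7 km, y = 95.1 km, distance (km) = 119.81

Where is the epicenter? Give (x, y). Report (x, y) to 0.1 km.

-17.5 km east, -20.3 km north

Circle about each station: (x + 75.2)² + (y + 34.1)² = 59.33²; (x − 22.3)² + (y + 6.1)² = 42.26²; (x + 49.7)² + (y − 95.1)² = 119.81².
Subtracting pairs of circle equations eliminates x²+y² and gives linear equations (the radical axes):
195.0 x + 56.0 y = -4549.21
51.0 x + 258.4 y = -6138.14
Solving the 2×2 system: x ≈ -17.5, y ≈ -20.3 km.
Check against STA-05 (with the unrounded x, y): √((x + 75.2)²+(y + 34.1)²) = 59.33 ≈ 59.33 km. ✓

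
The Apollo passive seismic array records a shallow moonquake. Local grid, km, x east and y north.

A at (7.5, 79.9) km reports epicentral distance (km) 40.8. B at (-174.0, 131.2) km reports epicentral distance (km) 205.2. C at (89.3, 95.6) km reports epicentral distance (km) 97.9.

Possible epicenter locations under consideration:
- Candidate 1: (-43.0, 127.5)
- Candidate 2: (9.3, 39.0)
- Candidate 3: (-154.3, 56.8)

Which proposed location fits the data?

For each candidate, compare |candidate − station| to the reported distance:
Candidate 1: residuals A 28.6, B 74.1, C 38.2 → max 74.1 km
Candidate 2: residuals A 0.1, B 0.0, C 0.1 → max 0.1 km
Candidate 3: residuals A 122.6, B 128.2, C 148.8 → max 148.8 km
Only Candidate 2 has all residuals ≈ 0.

Candidate 2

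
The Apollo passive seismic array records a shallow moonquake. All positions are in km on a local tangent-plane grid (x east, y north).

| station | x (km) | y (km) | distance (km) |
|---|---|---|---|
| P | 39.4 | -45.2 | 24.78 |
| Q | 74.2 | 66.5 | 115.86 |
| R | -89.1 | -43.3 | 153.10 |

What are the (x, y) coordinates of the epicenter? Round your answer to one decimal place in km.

Circle about each station: (x − 39.4)² + (y + 45.2)² = 24.78²; (x − 74.2)² + (y − 66.5)² = 115.86²; (x + 89.1)² + (y + 43.3)² = 153.10².
Subtracting the P equation from the Q and R equations removes the quadratic terms:
69.6 x + 223.4 y = -6477.00
-257.0 x + 3.8 y = -16607.26
Solving the 2×2 system: x ≈ 63.9, y ≈ -48.9 km.
Check against P (with the unrounded x, y): √((x − 39.4)²+(y + 45.2)²) = 24.77 ≈ 24.78 km. ✓

63.9 km east, -48.9 km north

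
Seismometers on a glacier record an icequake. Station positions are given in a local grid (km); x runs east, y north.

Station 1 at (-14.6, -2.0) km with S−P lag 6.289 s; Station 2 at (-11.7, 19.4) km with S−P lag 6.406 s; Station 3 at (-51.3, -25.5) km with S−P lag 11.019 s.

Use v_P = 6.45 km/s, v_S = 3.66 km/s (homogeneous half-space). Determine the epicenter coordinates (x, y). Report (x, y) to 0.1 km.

x ≈ 38.6 km, y ≈ -0.8 km

Distance from S−P lag: d = Δt · v_P v_S / (v_P − v_S) = Δt · (6.45·3.66)/(6.45−3.66) ≈ 8.4613·Δt.
So d_Station 1 = 53.21, d_Station 2 = 54.20, d_Station 3 = 93.23 km.
Circle about each station: (x + 14.6)² + (y + 2.0)² = 53.21²; (x + 11.7)² + (y − 19.4)² = 54.20²; (x + 51.3)² + (y + 25.5)² = 93.23².
Subtracting the Station 1 equation from the Station 2 and Station 3 equations removes the quadratic terms:
5.8 x + 42.8 y = 189.75
-73.4 x − 47.0 y = -2795.75
Solving the 2×2 system: x ≈ 38.6, y ≈ -0.8 km.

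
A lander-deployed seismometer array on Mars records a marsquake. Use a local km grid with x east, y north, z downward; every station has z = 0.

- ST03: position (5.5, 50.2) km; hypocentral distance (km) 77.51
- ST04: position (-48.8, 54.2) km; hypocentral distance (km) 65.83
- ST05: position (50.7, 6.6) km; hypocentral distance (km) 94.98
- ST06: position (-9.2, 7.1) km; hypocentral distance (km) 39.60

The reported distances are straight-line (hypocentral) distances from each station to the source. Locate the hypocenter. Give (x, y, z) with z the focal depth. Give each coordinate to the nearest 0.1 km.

Each station gives a sphere (x−x_i)² + (y−y_i)² + z² = d_i² (stations at z=0).
Subtracting the ST03 sphere from ST04 and ST05: z² cancels, leaving linear equations in x and y:
-108.6 x + 8.0 y = 4443.00
90.4 x − 87.2 y = -2949.64
Solving: x ≈ -41.596, y ≈ -9.297 km (keep extra digits for the depth step; rounded: -41.6, -9.3).
Then from the ST03 sphere: z² = 77.51² − (x − 5.5)² − (y − 50.2)² with x = -41.596, y = -9.297, so z ≈ 15.807 ≈ 15.8 km.

(-41.6, -9.3, 15.8)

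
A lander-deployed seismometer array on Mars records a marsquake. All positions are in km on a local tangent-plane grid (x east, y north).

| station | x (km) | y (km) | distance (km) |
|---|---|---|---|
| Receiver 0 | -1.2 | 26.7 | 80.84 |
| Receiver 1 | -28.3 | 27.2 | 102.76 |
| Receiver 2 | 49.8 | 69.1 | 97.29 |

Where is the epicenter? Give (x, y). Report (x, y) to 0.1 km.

Circle about each station: (x + 1.2)² + (y − 26.7)² = 80.84²; (x + 28.3)² + (y − 27.2)² = 102.76²; (x − 49.8)² + (y − 69.1)² = 97.29².
Subtracting the Receiver 0 equation from the Receiver 1 and Receiver 2 equations removes the quadratic terms:
-54.2 x + 1.0 y = -3198.11
102.0 x + 84.8 y = 3610.28
Solving the 2×2 system: x ≈ 58.5, y ≈ -27.8 km.

x ≈ 58.5 km, y ≈ -27.8 km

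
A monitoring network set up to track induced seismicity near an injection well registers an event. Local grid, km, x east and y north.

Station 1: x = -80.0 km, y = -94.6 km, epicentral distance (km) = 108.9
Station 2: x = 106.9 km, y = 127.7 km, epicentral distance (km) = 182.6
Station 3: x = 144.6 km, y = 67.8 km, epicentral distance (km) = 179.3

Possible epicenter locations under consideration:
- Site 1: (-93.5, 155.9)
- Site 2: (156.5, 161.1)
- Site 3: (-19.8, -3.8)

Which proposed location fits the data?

Site 3

For each candidate, compare |candidate − station| to the reported distance:
Site 1: residuals Station 1 142.0, Station 2 19.8, Station 3 74.6 → max 142.0 km
Site 2: residuals Station 1 239.4, Station 2 122.8, Station 3 85.2 → max 239.4 km
Site 3: residuals Station 1 0.0, Station 2 0.0, Station 3 0.0 → max 0.0 km
Only Site 3 has all residuals ≈ 0.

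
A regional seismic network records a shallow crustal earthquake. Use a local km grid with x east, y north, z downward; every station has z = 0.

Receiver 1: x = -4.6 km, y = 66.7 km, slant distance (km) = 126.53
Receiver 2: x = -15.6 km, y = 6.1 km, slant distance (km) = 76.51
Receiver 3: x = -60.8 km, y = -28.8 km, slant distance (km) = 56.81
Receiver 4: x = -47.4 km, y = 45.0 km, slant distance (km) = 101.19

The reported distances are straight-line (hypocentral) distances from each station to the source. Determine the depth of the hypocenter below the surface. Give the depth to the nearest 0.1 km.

52.9 km

Each station gives a sphere (x−x_i)² + (y−y_i)² + z² = d_i² (stations at z=0).
Subtracting the Receiver 1 sphere from Receiver 2 and Receiver 3: z² cancels, leaving linear equations in x and y:
-22.0 x − 121.2 y = 5966.58
-112.4 x − 191.0 y = 12838.49
Solving: x ≈ -44.201, y ≈ -41.206 km (keep extra digits for the depth step; rounded: -44.2, -41.2).
Then from the Receiver 1 sphere: z² = 126.53² − (x + 4.6)² − (y − 66.7)² with x = -44.201, y = -41.206, so z ≈ 52.895 ≈ 52.9 km.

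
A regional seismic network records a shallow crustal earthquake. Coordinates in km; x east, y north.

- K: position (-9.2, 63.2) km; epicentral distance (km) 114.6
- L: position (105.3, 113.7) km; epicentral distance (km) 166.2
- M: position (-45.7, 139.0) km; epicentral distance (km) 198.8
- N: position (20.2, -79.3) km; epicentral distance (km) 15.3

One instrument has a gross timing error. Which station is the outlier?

Solve using three stations at a time. Using K, L, M (subtract circle equations pairwise → linear system) gives (x, y) ≈ (41.4, -39.8).
Distances from that point to each station vs reported:
  K: calculated 114.8 vs reported 114.6 → residual 0.2 km
  L: calculated 166.3 vs reported 166.2 → residual 0.1 km
  M: calculated 198.9 vs reported 198.8 → residual 0.1 km
  N: calculated 44.8 vs reported 15.3 → residual 29.5 km
K, L, M are mutually consistent (residuals ≈ 0); N is off by 29.5 km.

N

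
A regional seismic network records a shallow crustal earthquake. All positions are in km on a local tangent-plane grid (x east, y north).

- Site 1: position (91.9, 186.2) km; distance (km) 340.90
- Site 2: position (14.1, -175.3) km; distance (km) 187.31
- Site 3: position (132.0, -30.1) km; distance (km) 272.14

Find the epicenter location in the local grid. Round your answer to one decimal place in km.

-137.8 km east, -65.7 km north

Circle about each station: (x − 91.9)² + (y − 186.2)² = 340.90²; (x − 14.1)² + (y + 175.3)² = 187.31²; (x − 132.0)² + (y + 30.1)² = 272.14².
Subtracting the Site 1 equation from the Site 2 and Site 3 equations removes the quadratic terms:
-155.6 x − 723.0 y = 68940.62
80.2 x − 432.6 y = 17366.59
Solving the 2×2 system: x ≈ -137.8, y ≈ -65.7 km.
Check against Site 1 (with the unrounded x, y): √((x − 91.9)²+(y − 186.2)²) = 340.91 ≈ 340.90 km. ✓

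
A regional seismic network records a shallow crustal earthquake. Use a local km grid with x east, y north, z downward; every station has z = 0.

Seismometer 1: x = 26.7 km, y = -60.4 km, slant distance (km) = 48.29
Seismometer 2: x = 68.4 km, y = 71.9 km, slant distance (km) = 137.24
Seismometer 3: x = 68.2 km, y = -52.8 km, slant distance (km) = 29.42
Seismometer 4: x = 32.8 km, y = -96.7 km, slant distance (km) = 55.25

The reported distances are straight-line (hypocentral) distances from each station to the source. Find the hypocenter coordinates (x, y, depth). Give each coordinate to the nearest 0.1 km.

Each station gives a sphere (x−x_i)² + (y−y_i)² + z² = d_i² (stations at z=0).
Subtracting the Seismometer 1 sphere from Seismometer 2 and Seismometer 3: z² cancels, leaving linear equations in x and y:
83.4 x + 264.6 y = -11015.77
83.0 x + 15.2 y = 4544.42
Solving: x ≈ 66.197, y ≈ -62.497 km (keep extra digits for the depth step; rounded: 66.2, -62.5).
Then from the Seismometer 1 sphere: z² = 48.29² − (x − 26.7)² − (y + 60.4)² with x = 66.197, y = -62.497, so z ≈ 27.704 ≈ 27.7 km.
Check against Seismometer 4 (with the unrounded solution): distance 55.25 ≈ 55.25 km. ✓

x ≈ 66.2 km, y ≈ -62.5 km, depth ≈ 27.7 km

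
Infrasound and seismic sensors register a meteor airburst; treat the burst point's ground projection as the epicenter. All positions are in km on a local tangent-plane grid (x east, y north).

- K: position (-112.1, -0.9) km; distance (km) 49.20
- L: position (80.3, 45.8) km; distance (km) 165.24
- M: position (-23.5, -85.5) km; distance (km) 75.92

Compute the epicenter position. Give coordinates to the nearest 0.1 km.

-69.1 km east, -24.8 km north

Circle about each station: (x + 112.1)² + (y + 0.9)² = 49.20²; (x − 80.3)² + (y − 45.8)² = 165.24²; (x + 23.5)² + (y + 85.5)² = 75.92².
Subtracting the K equation from the L and M equations removes the quadratic terms:
384.8 x + 93.4 y = -28905.11
177.2 x − 169.2 y = -8047.93
Solving the 2×2 system: x ≈ -69.1, y ≈ -24.8 km.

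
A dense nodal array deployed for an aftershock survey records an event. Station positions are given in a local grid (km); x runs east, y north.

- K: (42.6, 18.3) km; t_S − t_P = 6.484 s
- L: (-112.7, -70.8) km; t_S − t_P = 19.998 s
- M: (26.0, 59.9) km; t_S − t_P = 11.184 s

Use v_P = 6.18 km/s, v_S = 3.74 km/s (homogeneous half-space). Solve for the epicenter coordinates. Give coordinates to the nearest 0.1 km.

Distance from S−P lag: d = Δt · v_P v_S / (v_P − v_S) = Δt · (6.18·3.74)/(6.18−3.74) ≈ 9.4726·Δt.
So d_K = 61.42, d_L = 189.43, d_M = 105.94 km.
Circle about each station: (x − 42.6)² + (y − 18.3)² = 61.42²; (x + 112.7)² + (y + 70.8)² = 189.43²; (x − 26.0)² + (y − 59.9)² = 105.94².
Subtracting the K equation from the L and M equations removes the quadratic terms:
-310.6 x − 178.2 y = -16547.03
-33.2 x + 83.2 y = -5336.51
Solving the 2×2 system: x ≈ 73.3, y ≈ -34.9 km.

(73.3, -34.9)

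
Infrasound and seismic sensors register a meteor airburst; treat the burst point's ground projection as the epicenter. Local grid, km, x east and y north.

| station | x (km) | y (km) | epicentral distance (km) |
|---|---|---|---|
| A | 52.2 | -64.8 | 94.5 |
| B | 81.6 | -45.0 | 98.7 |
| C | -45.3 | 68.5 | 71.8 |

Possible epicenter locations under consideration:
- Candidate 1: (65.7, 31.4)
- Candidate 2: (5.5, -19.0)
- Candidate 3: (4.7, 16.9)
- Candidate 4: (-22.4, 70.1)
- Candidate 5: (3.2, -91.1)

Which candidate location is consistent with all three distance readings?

For each candidate, compare |candidate − station| to the reported distance:
Candidate 1: residuals A 2.6, B 20.7, C 45.2 → max 45.2 km
Candidate 2: residuals A 29.1, B 18.3, C 29.4 → max 29.4 km
Candidate 3: residuals A 0.0, B 0.0, C 0.1 → max 0.1 km
Candidate 4: residuals A 59.7, B 56.4, C 48.8 → max 59.7 km
Candidate 5: residuals A 38.9, B 7.8, C 95.0 → max 95.0 km
Only Candidate 3 has all residuals ≈ 0.

Candidate 3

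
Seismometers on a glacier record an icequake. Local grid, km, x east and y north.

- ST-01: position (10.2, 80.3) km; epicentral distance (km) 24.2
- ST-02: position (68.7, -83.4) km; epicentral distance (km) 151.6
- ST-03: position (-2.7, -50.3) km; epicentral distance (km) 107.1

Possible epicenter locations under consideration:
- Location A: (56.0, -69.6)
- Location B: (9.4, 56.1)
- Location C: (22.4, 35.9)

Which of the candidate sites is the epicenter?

Location B

For each candidate, compare |candidate − station| to the reported distance:
Location A: residuals ST-01 132.5, ST-02 132.8, ST-03 45.3 → max 132.8 km
Location B: residuals ST-01 0.0, ST-02 0.0, ST-03 0.0 → max 0.0 km
Location C: residuals ST-01 21.8, ST-02 23.6, ST-03 17.3 → max 23.6 km
Only Location B has all residuals ≈ 0.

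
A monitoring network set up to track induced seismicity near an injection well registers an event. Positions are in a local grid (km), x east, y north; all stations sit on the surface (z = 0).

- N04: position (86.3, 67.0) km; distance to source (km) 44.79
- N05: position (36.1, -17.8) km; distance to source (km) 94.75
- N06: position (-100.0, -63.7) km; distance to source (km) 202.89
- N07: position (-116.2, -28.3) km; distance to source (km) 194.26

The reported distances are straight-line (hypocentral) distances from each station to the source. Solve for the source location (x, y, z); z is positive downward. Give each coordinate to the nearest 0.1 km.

x ≈ 47.7 km, y ≈ 73.7 km, depth ≈ 21.7 km

Each station gives a sphere (x−x_i)² + (y−y_i)² + z² = d_i² (stations at z=0).
Subtracting the N04 sphere from N05 and N06: z² cancels, leaving linear equations in x and y:
-100.4 x − 169.6 y = -17288.06
-372.6 x − 261.4 y = -37037.21
Solving: x ≈ 47.699, y ≈ 73.697 km (keep extra digits for the depth step; rounded: 47.7, 73.7).
Then from the N04 sphere: z² = 44.79² − (x − 86.3)² − (y − 67.0)² with x = 47.699, y = 73.697, so z ≈ 21.708 ≈ 21.7 km.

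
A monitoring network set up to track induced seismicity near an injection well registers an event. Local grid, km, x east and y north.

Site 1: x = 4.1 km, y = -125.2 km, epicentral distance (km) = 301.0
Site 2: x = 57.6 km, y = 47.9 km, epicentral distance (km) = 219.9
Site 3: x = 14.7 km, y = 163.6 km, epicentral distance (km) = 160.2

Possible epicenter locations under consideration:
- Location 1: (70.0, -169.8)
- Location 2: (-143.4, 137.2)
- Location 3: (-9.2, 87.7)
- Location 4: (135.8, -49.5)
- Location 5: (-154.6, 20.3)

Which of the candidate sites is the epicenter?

For each candidate, compare |candidate − station| to the reported distance:
Location 1: residuals Site 1 221.4, Site 2 1.8, Site 3 177.8 → max 221.4 km
Location 2: residuals Site 1 0.0, Site 2 0.0, Site 3 0.1 → max 0.1 km
Location 3: residuals Site 1 87.7, Site 2 142.1, Site 3 80.6 → max 142.1 km
Location 4: residuals Site 1 149.1, Site 2 95.0, Site 3 84.9 → max 149.1 km
Location 5: residuals Site 1 85.7, Site 2 5.9, Site 3 61.6 → max 85.7 km
Only Location 2 has all residuals ≈ 0.

Location 2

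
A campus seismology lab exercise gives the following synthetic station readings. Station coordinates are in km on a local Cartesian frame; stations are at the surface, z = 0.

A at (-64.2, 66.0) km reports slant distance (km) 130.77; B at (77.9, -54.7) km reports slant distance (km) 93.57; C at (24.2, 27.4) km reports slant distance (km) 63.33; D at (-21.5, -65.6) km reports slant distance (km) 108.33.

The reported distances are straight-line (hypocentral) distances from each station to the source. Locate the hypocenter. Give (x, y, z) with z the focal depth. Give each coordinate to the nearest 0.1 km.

x ≈ 36.0 km, y ≈ 5.4 km, depth ≈ 58.2 km

Each station gives a sphere (x−x_i)² + (y−y_i)² + z² = d_i² (stations at z=0).
Subtracting the A sphere from B and C: z² cancels, leaving linear equations in x and y:
284.2 x − 241.4 y = 8928.31
176.8 x − 77.2 y = 5948.86
Solving: x ≈ 36.009, y ≈ 5.407 km (keep extra digits for the depth step; rounded: 36.0, 5.4).
Then from the A sphere: z² = 130.77² − (x + 64.2)² − (y − 66.0)² with x = 36.009, y = 5.407, so z ≈ 58.202 ≈ 58.2 km.
Check against D (with the unrounded solution): distance 108.34 ≈ 108.33 km. ✓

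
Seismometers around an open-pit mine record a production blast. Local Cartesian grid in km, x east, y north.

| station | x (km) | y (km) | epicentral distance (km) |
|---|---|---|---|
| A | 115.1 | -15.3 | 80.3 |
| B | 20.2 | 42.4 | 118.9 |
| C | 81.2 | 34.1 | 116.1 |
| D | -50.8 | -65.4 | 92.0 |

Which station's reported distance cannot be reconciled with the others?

Solve using three stations at a time. Using B, C, D (subtract circle equations pairwise → linear system) gives (x, y) ≈ (40.7, -74.7).
Distances from that point to each station vs reported:
  A: calculated 95.2 vs reported 80.3 → residual 14.9 km
  B: calculated 118.9 vs reported 118.9 → residual 0.0 km
  C: calculated 116.1 vs reported 116.1 → residual 0.0 km
  D: calculated 92.0 vs reported 92.0 → residual 0.0 km
B, C, D are mutually consistent (residuals ≈ 0); A is off by 14.9 km.

A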